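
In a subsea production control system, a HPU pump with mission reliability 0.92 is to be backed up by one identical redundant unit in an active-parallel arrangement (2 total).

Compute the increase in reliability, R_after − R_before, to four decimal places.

R_before = 0.92
R_after = 1 − (1 − 0.92)^2 = 0.9936
ΔR = 0.9936 − 0.92 = 0.0736

0.0736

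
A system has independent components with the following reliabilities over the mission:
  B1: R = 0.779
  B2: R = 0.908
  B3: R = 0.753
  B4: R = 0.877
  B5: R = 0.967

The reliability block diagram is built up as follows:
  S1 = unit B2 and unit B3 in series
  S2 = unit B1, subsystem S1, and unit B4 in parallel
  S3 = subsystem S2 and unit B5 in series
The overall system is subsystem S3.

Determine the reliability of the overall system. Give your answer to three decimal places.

Series (B2 and B3): 0.90800 × 0.75300 = 0.68372
Parallel (B1, [0.68372], and B4): 1 − (1 − 0.77900)(1 − 0.68372)(1 − 0.87700) = 0.99140
Series ([0.99140] and B5): 0.99140 × 0.96700 = 0.959

0.959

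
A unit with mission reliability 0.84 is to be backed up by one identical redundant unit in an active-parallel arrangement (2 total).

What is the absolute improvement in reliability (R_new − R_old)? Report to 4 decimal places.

R_before = 0.84
R_after = 1 − (1 − 0.84)^2 = 0.9744
ΔR = 0.9744 − 0.84 = 0.1344

0.1344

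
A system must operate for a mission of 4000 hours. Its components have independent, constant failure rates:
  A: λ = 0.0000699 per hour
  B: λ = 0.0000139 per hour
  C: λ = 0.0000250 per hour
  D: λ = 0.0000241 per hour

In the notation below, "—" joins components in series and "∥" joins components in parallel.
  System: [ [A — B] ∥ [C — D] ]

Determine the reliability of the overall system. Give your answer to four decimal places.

0.9492

R(A) = exp(−0.0000699 × 4000) = 0.756086
R(B) = exp(−0.0000139 × 4000) = 0.945917
R(C) = exp(−0.0000250 × 4000) = 0.904837
R(D) = exp(−0.0000241 × 4000) = 0.908101
Series (A and B): 0.756086 × 0.945917 = 0.715195
Series (C and D): 0.904837 × 0.908101 = 0.821683
Parallel ([0.715195] and [0.821683]): 1 − (1 − 0.715195)(1 − 0.821683) = 0.9492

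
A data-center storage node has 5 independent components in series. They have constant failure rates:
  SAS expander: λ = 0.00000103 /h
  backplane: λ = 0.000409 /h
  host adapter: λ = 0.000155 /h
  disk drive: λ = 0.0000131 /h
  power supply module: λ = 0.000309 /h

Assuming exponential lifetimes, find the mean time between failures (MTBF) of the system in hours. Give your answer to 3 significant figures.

1130

Series of exponential components: λ_sys = Σ λ_i
λ_sys = 0.00000103 + 0.000409 + 0.000155 + 0.0000131 + 0.000309 = 8.8713e-04 /h
MTBF = 1 / λ_sys = 1130 h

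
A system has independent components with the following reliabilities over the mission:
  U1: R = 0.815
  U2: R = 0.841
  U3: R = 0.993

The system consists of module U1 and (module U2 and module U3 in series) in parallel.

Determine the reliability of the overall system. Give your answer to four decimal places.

0.9695

Series (U2 and U3): 0.841000 × 0.993000 = 0.835113
Parallel (U1 and [0.835113]): 1 − (1 − 0.815000)(1 − 0.835113) = 0.9695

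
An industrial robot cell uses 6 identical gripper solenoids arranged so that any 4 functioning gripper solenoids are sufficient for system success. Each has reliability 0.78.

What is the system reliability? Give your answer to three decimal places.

0.875

R = Σ_{i=4}^{6} C(6,i) p^i (1−p)^{6−i} with p = 0.78
C(6,4)·0.78^4·0.22^2 = 0.26873
C(6,5)·0.78^5·0.22^1 = 0.38111
C(6,6)·0.78^6·0.22^0 = 0.22520
Sum = 0.875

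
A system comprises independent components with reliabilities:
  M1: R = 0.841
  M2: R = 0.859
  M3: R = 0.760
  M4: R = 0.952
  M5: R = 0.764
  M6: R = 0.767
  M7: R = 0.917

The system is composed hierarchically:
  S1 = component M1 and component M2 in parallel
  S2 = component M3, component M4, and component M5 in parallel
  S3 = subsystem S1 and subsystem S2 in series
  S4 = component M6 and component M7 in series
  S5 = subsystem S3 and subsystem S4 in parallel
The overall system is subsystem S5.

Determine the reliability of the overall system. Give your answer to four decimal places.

0.9926

Parallel (M1 and M2): 1 − (1 − 0.841000)(1 − 0.859000) = 0.977581
Parallel (M3, M4, and M5): 1 − (1 − 0.760000)(1 − 0.952000)(1 − 0.764000) = 0.997281
Series ([0.977581] and [0.997281]): 0.977581 × 0.997281 = 0.974923
Series (M6 and M7): 0.767000 × 0.917000 = 0.703339
Parallel ([0.974923] and [0.703339]): 1 − (1 − 0.974923)(1 − 0.703339) = 0.9926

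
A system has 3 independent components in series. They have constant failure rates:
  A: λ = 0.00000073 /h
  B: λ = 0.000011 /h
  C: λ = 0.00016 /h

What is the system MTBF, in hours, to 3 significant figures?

5820

Series of exponential components: λ_sys = Σ λ_i
λ_sys = 0.00000073 + 0.000011 + 0.00016 = 1.7173e-04 /h
MTBF = 1 / λ_sys = 5820 h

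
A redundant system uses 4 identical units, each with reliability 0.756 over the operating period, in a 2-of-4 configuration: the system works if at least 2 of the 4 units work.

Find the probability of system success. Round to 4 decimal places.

R = Σ_{i=2}^{4} C(4,i) p^i (1−p)^{4−i} with p = 0.756
C(4,2)·0.756^2·0.244^2 = 0.204162
C(4,3)·0.756^3·0.244^1 = 0.421711
C(4,4)·0.756^4·0.244^0 = 0.326653
Sum = 0.9525

0.9525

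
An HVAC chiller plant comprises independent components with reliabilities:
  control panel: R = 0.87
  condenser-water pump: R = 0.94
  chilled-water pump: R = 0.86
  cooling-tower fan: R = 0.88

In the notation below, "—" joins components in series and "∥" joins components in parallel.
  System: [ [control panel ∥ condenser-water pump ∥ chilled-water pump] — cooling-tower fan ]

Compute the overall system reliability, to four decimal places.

0.8790

Parallel (control panel, condenser-water pump, and chilled-water pump): 1 − (1 − 0.870000)(1 − 0.940000)(1 − 0.860000) = 0.998908
Series ([0.998908] and cooling-tower fan): 0.998908 × 0.880000 = 0.8790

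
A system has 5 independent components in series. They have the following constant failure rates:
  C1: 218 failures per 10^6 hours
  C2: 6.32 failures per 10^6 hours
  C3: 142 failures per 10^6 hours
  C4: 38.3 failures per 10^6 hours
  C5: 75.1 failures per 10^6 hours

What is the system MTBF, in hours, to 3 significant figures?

2080

Series of exponential components: λ_sys = Σ λ_i
λ_sys = 0.000218 + 0.00000632 + 0.000142 + 0.0000383 + 0.0000751 = 4.7972e-04 /h
MTBF = 1 / λ_sys = 2080 h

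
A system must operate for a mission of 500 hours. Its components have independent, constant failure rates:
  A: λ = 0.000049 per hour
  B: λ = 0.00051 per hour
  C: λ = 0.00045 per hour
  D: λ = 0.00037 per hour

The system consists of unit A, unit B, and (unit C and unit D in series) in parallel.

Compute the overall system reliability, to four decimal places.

0.9982

R(A) = exp(−0.000049 × 500) = 0.975798
R(B) = exp(−0.00051 × 500) = 0.774916
R(C) = exp(−0.00045 × 500) = 0.798516
R(D) = exp(−0.00037 × 500) = 0.831104
Series (C and D): 0.798516 × 0.831104 = 0.663650
Parallel (A, B, and [0.663650]): 1 − (1 − 0.975798)(1 − 0.774916)(1 − 0.663650) = 0.9982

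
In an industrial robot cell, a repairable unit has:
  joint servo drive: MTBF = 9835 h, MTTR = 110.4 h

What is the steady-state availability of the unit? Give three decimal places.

0.989

A(joint servo drive) = MTBF/(MTBF+MTTR) = 9835/(9835+110.4) = 0.989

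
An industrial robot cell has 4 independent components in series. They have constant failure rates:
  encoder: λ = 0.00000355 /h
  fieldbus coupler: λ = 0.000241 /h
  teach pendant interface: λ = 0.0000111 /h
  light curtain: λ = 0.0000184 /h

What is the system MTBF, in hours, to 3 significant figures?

Series of exponential components: λ_sys = Σ λ_i
λ_sys = 0.00000355 + 0.000241 + 0.0000111 + 0.0000184 = 2.7405e-04 /h
MTBF = 1 / λ_sys = 3650 h

3650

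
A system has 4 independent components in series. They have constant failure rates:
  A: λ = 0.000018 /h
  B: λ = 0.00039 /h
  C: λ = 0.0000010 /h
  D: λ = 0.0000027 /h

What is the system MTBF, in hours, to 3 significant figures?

2430

Series of exponential components: λ_sys = Σ λ_i
λ_sys = 0.000018 + 0.00039 + 0.0000010 + 0.0000027 = 4.1170e-04 /h
MTBF = 1 / λ_sys = 2430 h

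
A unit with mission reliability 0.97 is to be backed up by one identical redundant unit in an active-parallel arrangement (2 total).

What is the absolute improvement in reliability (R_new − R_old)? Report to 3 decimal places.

0.029

R_before = 0.97
R_after = 1 − (1 − 0.97)^2 = 0.999
ΔR = 0.999 − 0.97 = 0.029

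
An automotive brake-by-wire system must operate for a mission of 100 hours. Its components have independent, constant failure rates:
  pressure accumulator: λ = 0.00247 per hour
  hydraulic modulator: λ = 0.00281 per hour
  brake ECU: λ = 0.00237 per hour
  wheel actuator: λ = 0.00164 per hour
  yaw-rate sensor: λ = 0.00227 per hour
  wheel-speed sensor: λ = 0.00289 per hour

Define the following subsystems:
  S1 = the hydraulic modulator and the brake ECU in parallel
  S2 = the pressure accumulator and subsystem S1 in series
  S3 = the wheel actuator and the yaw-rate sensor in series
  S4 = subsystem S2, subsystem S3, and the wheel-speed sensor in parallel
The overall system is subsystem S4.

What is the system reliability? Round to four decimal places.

0.9789

R(pressure accumulator) = exp(−0.00247 × 100) = 0.781141
R(hydraulic modulator) = exp(−0.00281 × 100) = 0.755028
R(brake ECU) = exp(−0.00237 × 100) = 0.788991
R(wheel actuator) = exp(−0.00164 × 100) = 0.848742
R(yaw-rate sensor) = exp(−0.00227 × 100) = 0.796921
R(wheel-speed sensor) = exp(−0.00289 × 100) = 0.749012
Parallel (hydraulic modulator and brake ECU): 1 − (1 − 0.755028)(1 − 0.788991) = 0.948309
Series (pressure accumulator and [0.948309]): 0.781141 × 0.948309 = 0.740763
Series (wheel actuator and yaw-rate sensor): 0.848742 × 0.796921 = 0.676380
Parallel ([0.740763], [0.676380], and wheel-speed sensor): 1 − (1 − 0.740763)(1 − 0.676380)(1 − 0.749012) = 0.9789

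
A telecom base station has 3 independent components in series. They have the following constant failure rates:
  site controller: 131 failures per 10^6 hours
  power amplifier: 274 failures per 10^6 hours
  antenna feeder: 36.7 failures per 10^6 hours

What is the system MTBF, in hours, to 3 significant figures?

2260

Series of exponential components: λ_sys = Σ λ_i
λ_sys = 0.000131 + 0.000274 + 0.0000367 = 4.4170e-04 /h
MTBF = 1 / λ_sys = 2260 h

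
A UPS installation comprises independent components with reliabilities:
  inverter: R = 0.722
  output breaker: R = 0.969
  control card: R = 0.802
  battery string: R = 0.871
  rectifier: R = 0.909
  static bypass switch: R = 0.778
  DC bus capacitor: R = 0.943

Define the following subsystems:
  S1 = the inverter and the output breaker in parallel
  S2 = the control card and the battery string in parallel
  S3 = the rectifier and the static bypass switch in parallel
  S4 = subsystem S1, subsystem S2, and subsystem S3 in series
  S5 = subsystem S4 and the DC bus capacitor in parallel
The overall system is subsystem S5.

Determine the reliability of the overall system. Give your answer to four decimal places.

0.9970

Parallel (inverter and output breaker): 1 − (1 − 0.722000)(1 − 0.969000) = 0.991382
Parallel (control card and battery string): 1 − (1 − 0.802000)(1 − 0.871000) = 0.974458
Parallel (rectifier and static bypass switch): 1 − (1 − 0.909000)(1 − 0.778000) = 0.979798
Series ([0.991382], [0.974458], and [0.979798]): 0.991382 × 0.974458 × 0.979798 = 0.946544
Parallel ([0.946544] and DC bus capacitor): 1 − (1 − 0.946544)(1 − 0.943000) = 0.9970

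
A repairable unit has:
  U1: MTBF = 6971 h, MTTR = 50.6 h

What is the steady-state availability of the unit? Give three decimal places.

A(U1) = MTBF/(MTBF+MTTR) = 6971/(6971+50.6) = 0.993

0.993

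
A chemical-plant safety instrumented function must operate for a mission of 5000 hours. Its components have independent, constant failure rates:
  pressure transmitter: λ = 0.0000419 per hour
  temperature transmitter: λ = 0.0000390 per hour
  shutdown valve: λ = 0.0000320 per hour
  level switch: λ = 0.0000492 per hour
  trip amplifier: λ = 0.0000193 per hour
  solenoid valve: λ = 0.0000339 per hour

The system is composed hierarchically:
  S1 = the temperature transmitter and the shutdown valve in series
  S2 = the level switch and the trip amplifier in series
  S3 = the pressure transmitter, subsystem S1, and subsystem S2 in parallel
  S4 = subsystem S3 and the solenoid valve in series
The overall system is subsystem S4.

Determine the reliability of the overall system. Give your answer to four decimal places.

0.8303

R(pressure transmitter) = exp(−0.0000419 × 5000) = 0.810990
R(temperature transmitter) = exp(−0.0000390 × 5000) = 0.822835
R(shutdown valve) = exp(−0.0000320 × 5000) = 0.852144
R(level switch) = exp(−0.0000492 × 5000) = 0.781922
R(trip amplifier) = exp(−0.0000193 × 5000) = 0.908010
R(solenoid valve) = exp(−0.0000339 × 5000) = 0.844087
Series (temperature transmitter and shutdown valve): 0.822835 × 0.852144 = 0.701174
Series (level switch and trip amplifier): 0.781922 × 0.908010 = 0.709993
Parallel (pressure transmitter, [0.701174], and [0.709993]): 1 − (1 − 0.810990)(1 − 0.701174)(1 − 0.709993) = 0.983620
Series ([0.983620] and solenoid valve): 0.983620 × 0.844087 = 0.8303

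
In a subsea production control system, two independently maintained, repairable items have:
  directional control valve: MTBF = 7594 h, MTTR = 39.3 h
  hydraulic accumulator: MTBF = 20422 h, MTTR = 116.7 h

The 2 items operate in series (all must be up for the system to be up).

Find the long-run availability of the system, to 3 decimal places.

0.989

A(directional control valve) = MTBF/(MTBF+MTTR) = 7594/(7594+39.3) = 0.994852
A(hydraulic accumulator) = MTBF/(MTBF+MTTR) = 20422/(20422+116.7) = 0.994318
Series availability: 0.994852 × 0.994318 = 0.989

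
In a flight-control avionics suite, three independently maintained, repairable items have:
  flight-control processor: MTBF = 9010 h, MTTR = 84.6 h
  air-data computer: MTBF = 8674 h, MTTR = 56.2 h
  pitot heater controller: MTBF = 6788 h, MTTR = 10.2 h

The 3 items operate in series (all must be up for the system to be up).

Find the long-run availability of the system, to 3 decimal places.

0.983

A(flight-control processor) = MTBF/(MTBF+MTTR) = 9010/(9010+84.6) = 0.990698
A(air-data computer) = MTBF/(MTBF+MTTR) = 8674/(8674+56.2) = 0.993563
A(pitot heater controller) = MTBF/(MTBF+MTTR) = 6788/(6788+10.2) = 0.998500
Series availability: 0.990698 × 0.993563 × 0.998500 = 0.983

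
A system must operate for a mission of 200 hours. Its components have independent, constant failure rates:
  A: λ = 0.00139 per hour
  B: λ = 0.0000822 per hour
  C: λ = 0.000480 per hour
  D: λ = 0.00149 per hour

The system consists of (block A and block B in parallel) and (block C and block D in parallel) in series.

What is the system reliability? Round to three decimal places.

R(A) = exp(−0.00139 × 200) = 0.75730
R(B) = exp(−0.0000822 × 200) = 0.98369
R(C) = exp(−0.000480 × 200) = 0.90846
R(D) = exp(−0.00149 × 200) = 0.74230
Parallel (A and B): 1 − (1 − 0.75730)(1 − 0.98369) = 0.99604
Parallel (C and D): 1 − (1 − 0.90846)(1 − 0.74230) = 0.97641
Series ([0.99604] and [0.97641]): 0.99604 × 0.97641 = 0.973

0.973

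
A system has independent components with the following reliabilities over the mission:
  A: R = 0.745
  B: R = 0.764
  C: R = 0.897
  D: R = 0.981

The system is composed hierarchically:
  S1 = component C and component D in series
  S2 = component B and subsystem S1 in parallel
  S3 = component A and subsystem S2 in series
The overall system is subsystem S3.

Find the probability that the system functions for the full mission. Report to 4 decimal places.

0.7239

Series (C and D): 0.897000 × 0.981000 = 0.879957
Parallel (B and [0.879957]): 1 − (1 − 0.764000)(1 − 0.879957) = 0.971670
Series (A and [0.971670]): 0.745000 × 0.971670 = 0.7239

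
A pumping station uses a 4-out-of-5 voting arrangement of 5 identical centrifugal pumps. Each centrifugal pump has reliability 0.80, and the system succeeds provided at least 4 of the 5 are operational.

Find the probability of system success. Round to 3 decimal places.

0.737

R = Σ_{i=4}^{5} C(5,i) p^i (1−p)^{5−i} with p = 0.80
C(5,4)·0.80^4·0.20^1 = 0.40960
C(5,5)·0.80^5·0.20^0 = 0.32768
Sum = 0.737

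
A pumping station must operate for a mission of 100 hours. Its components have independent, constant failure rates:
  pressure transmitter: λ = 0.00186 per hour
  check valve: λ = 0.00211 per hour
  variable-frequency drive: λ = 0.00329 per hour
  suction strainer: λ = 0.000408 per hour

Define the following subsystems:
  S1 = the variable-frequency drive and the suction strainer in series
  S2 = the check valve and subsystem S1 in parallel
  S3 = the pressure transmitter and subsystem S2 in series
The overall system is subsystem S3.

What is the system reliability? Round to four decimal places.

R(pressure transmitter) = exp(−0.00186 × 100) = 0.830274
R(check valve) = exp(−0.00211 × 100) = 0.809774
R(variable-frequency drive) = exp(−0.00329 × 100) = 0.719643
R(suction strainer) = exp(−0.000408 × 100) = 0.960021
Series (variable-frequency drive and suction strainer): 0.719643 × 0.960021 = 0.690872
Parallel (check valve and [0.690872]): 1 − (1 − 0.809774)(1 − 0.690872) = 0.941196
Series (pressure transmitter and [0.941196]): 0.830274 × 0.941196 = 0.7815

0.7815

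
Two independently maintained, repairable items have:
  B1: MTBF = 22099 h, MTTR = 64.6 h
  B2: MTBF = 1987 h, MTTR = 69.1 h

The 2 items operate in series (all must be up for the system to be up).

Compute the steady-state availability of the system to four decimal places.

0.9636

A(B1) = MTBF/(MTBF+MTTR) = 22099/(22099+64.6) = 0.997085
A(B2) = MTBF/(MTBF+MTTR) = 1987/(1987+69.1) = 0.966393
Series availability: 0.997085 × 0.966393 = 0.9636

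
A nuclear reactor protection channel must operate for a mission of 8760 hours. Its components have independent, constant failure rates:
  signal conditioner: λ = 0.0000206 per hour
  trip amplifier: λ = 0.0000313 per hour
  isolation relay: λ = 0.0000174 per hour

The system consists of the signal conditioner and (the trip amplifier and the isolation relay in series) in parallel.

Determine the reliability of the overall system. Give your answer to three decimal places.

0.943

R(signal conditioner) = exp(−0.0000206 × 8760) = 0.83489
R(trip amplifier) = exp(−0.0000313 × 8760) = 0.76019
R(isolation relay) = exp(−0.0000174 × 8760) = 0.85862
Series (trip amplifier and isolation relay): 0.76019 × 0.85862 = 0.65271
Parallel (signal conditioner and [0.65271]): 1 − (1 − 0.83489)(1 − 0.65271) = 0.943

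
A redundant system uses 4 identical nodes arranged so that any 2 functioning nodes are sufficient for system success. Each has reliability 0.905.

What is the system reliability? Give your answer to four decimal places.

0.9968

R = Σ_{i=2}^{4} C(4,i) p^i (1−p)^{4−i} with p = 0.905
C(4,2)·0.905^2·0.095^2 = 0.044350
C(4,3)·0.905^3·0.095^1 = 0.281663
C(4,4)·0.905^4·0.095^0 = 0.670802
Sum = 0.9968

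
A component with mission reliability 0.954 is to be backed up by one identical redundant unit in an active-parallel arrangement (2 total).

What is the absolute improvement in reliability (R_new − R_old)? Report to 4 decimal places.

0.0439

R_before = 0.954
R_after = 1 − (1 − 0.954)^2 = 0.9979
ΔR = 0.9979 − 0.954 = 0.0439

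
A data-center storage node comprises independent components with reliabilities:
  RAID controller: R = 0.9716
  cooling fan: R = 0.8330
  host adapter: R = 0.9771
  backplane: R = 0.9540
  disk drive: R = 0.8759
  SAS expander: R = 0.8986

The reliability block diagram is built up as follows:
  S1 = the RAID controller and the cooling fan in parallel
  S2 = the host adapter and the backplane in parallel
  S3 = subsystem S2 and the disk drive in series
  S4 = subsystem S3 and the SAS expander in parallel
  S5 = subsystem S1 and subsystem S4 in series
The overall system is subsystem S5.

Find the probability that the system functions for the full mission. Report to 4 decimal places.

0.9826

Parallel (RAID controller and cooling fan): 1 − (1 − 0.971600)(1 − 0.833000) = 0.995257
Parallel (host adapter and backplane): 1 − (1 − 0.977100)(1 − 0.954000) = 0.998947
Series ([0.998947] and disk drive): 0.998947 × 0.875900 = 0.874978
Parallel ([0.874978] and SAS expander): 1 − (1 − 0.874978)(1 − 0.898600) = 0.987323
Series ([0.995257] and [0.987323]): 0.995257 × 0.987323 = 0.9826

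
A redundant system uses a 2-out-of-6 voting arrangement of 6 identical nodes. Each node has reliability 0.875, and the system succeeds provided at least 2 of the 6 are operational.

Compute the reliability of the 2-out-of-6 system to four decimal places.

0.9998

R = Σ_{i=2}^{6} C(6,i) p^i (1−p)^{6−i} with p = 0.875
C(6,2)·0.875^2·0.125^4 = 0.002804
C(6,3)·0.875^3·0.125^3 = 0.026169
C(6,4)·0.875^4·0.125^2 = 0.137386
C(6,5)·0.875^5·0.125^1 = 0.384682
C(6,6)·0.875^6·0.125^0 = 0.448795
Sum = 0.9998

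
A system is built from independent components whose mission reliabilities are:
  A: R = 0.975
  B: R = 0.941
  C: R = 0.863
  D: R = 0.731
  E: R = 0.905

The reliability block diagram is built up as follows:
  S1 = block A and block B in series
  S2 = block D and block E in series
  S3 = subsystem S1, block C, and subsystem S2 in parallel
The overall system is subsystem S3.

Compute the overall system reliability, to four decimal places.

Series (A and B): 0.975000 × 0.941000 = 0.917475
Series (D and E): 0.731000 × 0.905000 = 0.661555
Parallel ([0.917475], C, and [0.661555]): 1 − (1 − 0.917475)(1 − 0.863000)(1 − 0.661555) = 0.9962

0.9962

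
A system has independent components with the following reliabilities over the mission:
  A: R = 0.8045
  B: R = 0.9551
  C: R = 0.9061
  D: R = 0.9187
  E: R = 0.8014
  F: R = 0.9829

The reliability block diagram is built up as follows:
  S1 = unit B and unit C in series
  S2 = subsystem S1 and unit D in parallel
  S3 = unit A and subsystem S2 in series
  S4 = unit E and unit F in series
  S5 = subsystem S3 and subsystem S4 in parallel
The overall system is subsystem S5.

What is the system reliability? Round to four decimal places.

Series (B and C): 0.955100 × 0.906100 = 0.865416
Parallel ([0.865416] and D): 1 − (1 − 0.865416)(1 − 0.918700) = 0.989058
Series (A and [0.989058]): 0.804500 × 0.989058 = 0.795697
Series (E and F): 0.801400 × 0.982900 = 0.787696
Parallel ([0.795697] and [0.787696]): 1 − (1 − 0.795697)(1 − 0.787696) = 0.9566

0.9566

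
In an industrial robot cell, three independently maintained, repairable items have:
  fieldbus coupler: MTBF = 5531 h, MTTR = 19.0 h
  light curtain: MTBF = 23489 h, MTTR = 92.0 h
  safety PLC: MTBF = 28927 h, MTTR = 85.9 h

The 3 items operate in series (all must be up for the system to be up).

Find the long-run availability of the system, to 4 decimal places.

0.9897

A(fieldbus coupler) = MTBF/(MTBF+MTTR) = 5531/(5531+19.0) = 0.996577
A(light curtain) = MTBF/(MTBF+MTTR) = 23489/(23489+92.0) = 0.996099
A(safety PLC) = MTBF/(MTBF+MTTR) = 28927/(28927+85.9) = 0.997039
Series availability: 0.996577 × 0.996099 × 0.997039 = 0.9897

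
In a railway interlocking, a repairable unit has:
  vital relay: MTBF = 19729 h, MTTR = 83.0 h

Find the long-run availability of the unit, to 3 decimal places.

A(vital relay) = MTBF/(MTBF+MTTR) = 19729/(19729+83.0) = 0.996

0.996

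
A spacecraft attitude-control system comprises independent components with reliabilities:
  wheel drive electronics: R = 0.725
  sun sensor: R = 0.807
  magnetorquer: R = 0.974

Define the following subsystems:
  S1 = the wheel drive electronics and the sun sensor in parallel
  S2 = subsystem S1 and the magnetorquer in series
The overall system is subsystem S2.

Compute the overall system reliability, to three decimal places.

0.922

Parallel (wheel drive electronics and sun sensor): 1 − (1 − 0.72500)(1 − 0.80700) = 0.94693
Series ([0.94693] and magnetorquer): 0.94693 × 0.97400 = 0.922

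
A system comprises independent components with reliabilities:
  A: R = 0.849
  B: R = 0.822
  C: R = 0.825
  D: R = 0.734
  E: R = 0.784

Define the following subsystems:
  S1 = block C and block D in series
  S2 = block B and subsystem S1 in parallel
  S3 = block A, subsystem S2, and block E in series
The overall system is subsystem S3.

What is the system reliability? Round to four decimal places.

Series (C and D): 0.825000 × 0.734000 = 0.605550
Parallel (B and [0.605550]): 1 − (1 − 0.822000)(1 − 0.605550) = 0.929788
Series (A, [0.929788], and E): 0.849000 × 0.929788 × 0.784000 = 0.6189

0.6189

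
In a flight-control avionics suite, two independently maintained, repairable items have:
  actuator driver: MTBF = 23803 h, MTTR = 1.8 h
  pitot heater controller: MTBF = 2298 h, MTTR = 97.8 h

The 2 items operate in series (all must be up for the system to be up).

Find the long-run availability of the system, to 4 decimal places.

0.9591

A(actuator driver) = MTBF/(MTBF+MTTR) = 23803/(23803+1.8) = 0.999924
A(pitot heater controller) = MTBF/(MTBF+MTTR) = 2298/(2298+97.8) = 0.959179
Series availability: 0.999924 × 0.959179 = 0.9591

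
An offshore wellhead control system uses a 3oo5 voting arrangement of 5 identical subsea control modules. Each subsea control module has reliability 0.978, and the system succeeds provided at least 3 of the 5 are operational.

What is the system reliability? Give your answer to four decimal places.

0.9999

R = Σ_{i=3}^{5} C(5,i) p^i (1−p)^{5−i} with p = 0.978
C(5,3)·0.978^3·0.022^2 = 0.004528
C(5,4)·0.978^4·0.022^1 = 0.100635
C(5,5)·0.978^5·0.022^0 = 0.894735
Sum = 0.9999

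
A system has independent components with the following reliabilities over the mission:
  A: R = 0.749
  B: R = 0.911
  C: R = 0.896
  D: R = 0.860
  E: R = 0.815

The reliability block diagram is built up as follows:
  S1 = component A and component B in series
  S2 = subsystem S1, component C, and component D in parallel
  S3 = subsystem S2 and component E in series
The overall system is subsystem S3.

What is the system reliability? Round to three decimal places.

Series (A and B): 0.74900 × 0.91100 = 0.68234
Parallel ([0.68234], C, and D): 1 − (1 − 0.68234)(1 − 0.89600)(1 − 0.86000) = 0.99537
Series ([0.99537] and E): 0.99537 × 0.81500 = 0.811

0.811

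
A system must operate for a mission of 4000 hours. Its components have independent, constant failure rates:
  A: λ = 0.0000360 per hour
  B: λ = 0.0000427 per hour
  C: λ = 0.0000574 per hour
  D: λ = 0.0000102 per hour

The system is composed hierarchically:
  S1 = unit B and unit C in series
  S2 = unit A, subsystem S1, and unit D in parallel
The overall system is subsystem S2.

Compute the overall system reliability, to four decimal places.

0.9982

R(A) = exp(−0.0000360 × 4000) = 0.865888
R(B) = exp(−0.0000427 × 4000) = 0.842990
R(C) = exp(−0.0000574 × 4000) = 0.794851
R(D) = exp(−0.0000102 × 4000) = 0.960021
Series (B and C): 0.842990 × 0.794851 = 0.670051
Parallel (A, [0.670051], and D): 1 − (1 − 0.865888)(1 − 0.670051)(1 − 0.960021) = 0.9982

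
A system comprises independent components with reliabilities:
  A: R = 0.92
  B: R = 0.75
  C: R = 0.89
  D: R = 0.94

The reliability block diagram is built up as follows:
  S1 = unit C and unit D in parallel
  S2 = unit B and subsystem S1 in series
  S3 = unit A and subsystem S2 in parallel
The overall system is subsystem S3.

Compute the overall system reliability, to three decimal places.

0.980

Parallel (C and D): 1 − (1 − 0.89000)(1 − 0.94000) = 0.99340
Series (B and [0.99340]): 0.75000 × 0.99340 = 0.74505
Parallel (A and [0.74505]): 1 − (1 − 0.92000)(1 − 0.74505) = 0.980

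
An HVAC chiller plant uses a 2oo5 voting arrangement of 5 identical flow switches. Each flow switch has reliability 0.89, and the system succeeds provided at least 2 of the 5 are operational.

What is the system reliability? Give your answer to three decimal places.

R = Σ_{i=2}^{5} C(5,i) p^i (1−p)^{5−i} with p = 0.89
C(5,2)·0.89^2·0.11^3 = 0.01054
C(5,3)·0.89^3·0.11^2 = 0.08530
C(5,4)·0.89^4·0.11^1 = 0.34508
C(5,5)·0.89^5·0.11^0 = 0.55841
Sum = 0.999

0.999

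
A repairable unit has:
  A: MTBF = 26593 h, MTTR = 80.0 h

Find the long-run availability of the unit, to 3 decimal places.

0.997

A(A) = MTBF/(MTBF+MTTR) = 26593/(26593+80.0) = 0.997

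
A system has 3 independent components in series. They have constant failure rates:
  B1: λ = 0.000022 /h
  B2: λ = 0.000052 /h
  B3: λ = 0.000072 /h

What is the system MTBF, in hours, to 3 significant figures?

6850

Series of exponential components: λ_sys = Σ λ_i
λ_sys = 0.000022 + 0.000052 + 0.000072 = 1.4600e-04 /h
MTBF = 1 / λ_sys = 6850 h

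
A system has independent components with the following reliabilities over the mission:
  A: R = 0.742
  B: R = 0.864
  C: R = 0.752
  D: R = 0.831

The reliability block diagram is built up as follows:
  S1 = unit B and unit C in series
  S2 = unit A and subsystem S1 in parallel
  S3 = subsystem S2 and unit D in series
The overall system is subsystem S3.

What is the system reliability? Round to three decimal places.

0.756

Series (B and C): 0.86400 × 0.75200 = 0.64973
Parallel (A and [0.64973]): 1 − (1 − 0.74200)(1 − 0.64973) = 0.90963
Series ([0.90963] and D): 0.90963 × 0.83100 = 0.756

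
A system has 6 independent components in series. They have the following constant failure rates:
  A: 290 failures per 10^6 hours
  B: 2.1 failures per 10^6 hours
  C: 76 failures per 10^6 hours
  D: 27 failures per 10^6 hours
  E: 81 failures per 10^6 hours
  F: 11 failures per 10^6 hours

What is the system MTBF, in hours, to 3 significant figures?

2050

Series of exponential components: λ_sys = Σ λ_i
λ_sys = 0.00029 + 0.0000021 + 0.000076 + 0.000027 + 0.000081 + 0.000011 = 4.8710e-04 /h
MTBF = 1 / λ_sys = 2050 h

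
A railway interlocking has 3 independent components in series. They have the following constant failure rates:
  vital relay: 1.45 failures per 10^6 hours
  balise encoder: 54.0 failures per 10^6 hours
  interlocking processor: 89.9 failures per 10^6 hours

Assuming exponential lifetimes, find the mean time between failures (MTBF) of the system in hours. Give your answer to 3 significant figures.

6880

Series of exponential components: λ_sys = Σ λ_i
λ_sys = 0.00000145 + 0.0000540 + 0.0000899 = 1.4535e-04 /h
MTBF = 1 / λ_sys = 6880 h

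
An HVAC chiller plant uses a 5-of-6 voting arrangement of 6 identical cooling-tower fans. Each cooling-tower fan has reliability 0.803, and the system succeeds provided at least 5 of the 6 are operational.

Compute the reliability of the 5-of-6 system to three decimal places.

R = Σ_{i=5}^{6} C(6,i) p^i (1−p)^{6−i} with p = 0.803
C(6,5)·0.803^5·0.197^1 = 0.39463
C(6,6)·0.803^6·0.197^0 = 0.26810
Sum = 0.663

0.663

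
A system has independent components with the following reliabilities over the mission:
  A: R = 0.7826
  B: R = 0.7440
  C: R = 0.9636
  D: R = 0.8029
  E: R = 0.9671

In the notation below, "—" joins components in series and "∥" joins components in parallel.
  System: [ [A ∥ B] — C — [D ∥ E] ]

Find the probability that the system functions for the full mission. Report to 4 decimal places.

Parallel (A and B): 1 − (1 − 0.782600)(1 − 0.744000) = 0.944346
Parallel (D and E): 1 − (1 − 0.802900)(1 − 0.967100) = 0.993515
Series ([0.944346], C, and [0.993515]): 0.944346 × 0.963600 × 0.993515 = 0.9041

0.9041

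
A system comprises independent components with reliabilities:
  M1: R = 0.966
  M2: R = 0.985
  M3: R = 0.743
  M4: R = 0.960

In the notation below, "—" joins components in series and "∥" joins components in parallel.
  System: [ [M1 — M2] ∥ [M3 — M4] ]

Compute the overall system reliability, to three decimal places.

0.986

Series (M1 and M2): 0.96600 × 0.98500 = 0.95151
Series (M3 and M4): 0.74300 × 0.96000 = 0.71328
Parallel ([0.95151] and [0.71328]): 1 − (1 − 0.95151)(1 − 0.71328) = 0.986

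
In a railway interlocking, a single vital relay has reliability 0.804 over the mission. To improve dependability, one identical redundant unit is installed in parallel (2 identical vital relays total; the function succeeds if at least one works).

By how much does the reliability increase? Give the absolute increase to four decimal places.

R_before = 0.804
R_after = 1 − (1 − 0.804)^2 = 0.9616
ΔR = 0.9616 − 0.804 = 0.1576

0.1576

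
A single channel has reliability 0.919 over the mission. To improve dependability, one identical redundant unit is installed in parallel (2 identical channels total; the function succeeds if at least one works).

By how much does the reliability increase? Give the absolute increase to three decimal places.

0.074

R_before = 0.919
R_after = 1 − (1 − 0.919)^2 = 0.993
ΔR = 0.993 − 0.919 = 0.074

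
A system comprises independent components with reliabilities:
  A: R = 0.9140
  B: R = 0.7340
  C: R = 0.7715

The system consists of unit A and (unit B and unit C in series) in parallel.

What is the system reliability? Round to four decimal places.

0.9627

Series (B and C): 0.734000 × 0.771500 = 0.566281
Parallel (A and [0.566281]): 1 − (1 − 0.914000)(1 − 0.566281) = 0.9627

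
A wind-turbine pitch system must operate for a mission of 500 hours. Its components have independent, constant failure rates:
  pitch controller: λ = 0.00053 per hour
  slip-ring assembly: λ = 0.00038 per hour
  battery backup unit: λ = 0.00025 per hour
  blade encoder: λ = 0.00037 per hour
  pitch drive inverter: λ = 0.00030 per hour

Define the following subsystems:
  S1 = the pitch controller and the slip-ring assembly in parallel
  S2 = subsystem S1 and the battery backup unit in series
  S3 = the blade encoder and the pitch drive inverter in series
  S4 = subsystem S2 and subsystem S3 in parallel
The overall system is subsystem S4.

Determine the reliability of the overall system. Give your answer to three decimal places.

0.956

R(pitch controller) = exp(−0.00053 × 500) = 0.76721
R(slip-ring assembly) = exp(−0.00038 × 500) = 0.82696
R(battery backup unit) = exp(−0.00025 × 500) = 0.88250
R(blade encoder) = exp(−0.00037 × 500) = 0.83110
R(pitch drive inverter) = exp(−0.00030 × 500) = 0.86071
Parallel (pitch controller and slip-ring assembly): 1 − (1 − 0.76721)(1 − 0.82696) = 0.95972
Series ([0.95972] and battery backup unit): 0.95972 × 0.88250 = 0.84695
Series (blade encoder and pitch drive inverter): 0.83110 × 0.86071 = 0.71534
Parallel ([0.84695] and [0.71534]): 1 − (1 − 0.84695)(1 − 0.71534) = 0.956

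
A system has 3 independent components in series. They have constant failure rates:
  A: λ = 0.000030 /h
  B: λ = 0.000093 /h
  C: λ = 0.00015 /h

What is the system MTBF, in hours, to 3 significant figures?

Series of exponential components: λ_sys = Σ λ_i
λ_sys = 0.000030 + 0.000093 + 0.00015 = 2.7300e-04 /h
MTBF = 1 / λ_sys = 3660 h

3660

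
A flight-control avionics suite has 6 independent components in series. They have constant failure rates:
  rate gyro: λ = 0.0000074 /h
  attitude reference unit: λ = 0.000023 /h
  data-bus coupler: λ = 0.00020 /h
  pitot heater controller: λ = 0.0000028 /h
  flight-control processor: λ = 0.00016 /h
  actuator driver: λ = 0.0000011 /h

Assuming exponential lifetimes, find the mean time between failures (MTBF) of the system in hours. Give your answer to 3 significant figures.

Series of exponential components: λ_sys = Σ λ_i
λ_sys = 0.0000074 + 0.000023 + 0.00020 + 0.0000028 + 0.00016 + 0.0000011 = 3.9430e-04 /h
MTBF = 1 / λ_sys = 2540 h

2540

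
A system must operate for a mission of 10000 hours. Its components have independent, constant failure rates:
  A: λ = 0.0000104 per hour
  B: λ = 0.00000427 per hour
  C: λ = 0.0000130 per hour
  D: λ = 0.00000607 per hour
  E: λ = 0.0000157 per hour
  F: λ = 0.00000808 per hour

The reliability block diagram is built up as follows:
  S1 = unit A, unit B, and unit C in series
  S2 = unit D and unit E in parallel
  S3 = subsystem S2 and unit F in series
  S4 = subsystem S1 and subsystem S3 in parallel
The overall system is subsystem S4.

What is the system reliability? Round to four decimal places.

R(A) = exp(−0.0000104 × 10000) = 0.901225
R(B) = exp(−0.00000427 × 10000) = 0.958199
R(C) = exp(−0.0000130 × 10000) = 0.878095
R(D) = exp(−0.00000607 × 10000) = 0.941106
R(E) = exp(−0.0000157 × 10000) = 0.854704
R(F) = exp(−0.00000808 × 10000) = 0.922378
Series (A, B, and C): 0.901225 × 0.958199 × 0.878095 = 0.758281
Parallel (D and E): 1 − (1 − 0.941106)(1 − 0.854704) = 0.991443
Series ([0.991443] and F): 0.991443 × 0.922378 = 0.914485
Parallel ([0.758281] and [0.914485]): 1 − (1 − 0.758281)(1 − 0.914485) = 0.9793

0.9793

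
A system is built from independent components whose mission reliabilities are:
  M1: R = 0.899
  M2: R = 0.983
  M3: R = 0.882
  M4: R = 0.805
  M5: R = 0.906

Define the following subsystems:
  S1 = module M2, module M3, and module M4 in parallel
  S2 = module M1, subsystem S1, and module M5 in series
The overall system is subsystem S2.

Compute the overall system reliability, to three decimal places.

0.814

Parallel (M2, M3, and M4): 1 − (1 − 0.98300)(1 − 0.88200)(1 − 0.80500) = 0.99961
Series (M1, [0.99961], and M5): 0.89900 × 0.99961 × 0.90600 = 0.814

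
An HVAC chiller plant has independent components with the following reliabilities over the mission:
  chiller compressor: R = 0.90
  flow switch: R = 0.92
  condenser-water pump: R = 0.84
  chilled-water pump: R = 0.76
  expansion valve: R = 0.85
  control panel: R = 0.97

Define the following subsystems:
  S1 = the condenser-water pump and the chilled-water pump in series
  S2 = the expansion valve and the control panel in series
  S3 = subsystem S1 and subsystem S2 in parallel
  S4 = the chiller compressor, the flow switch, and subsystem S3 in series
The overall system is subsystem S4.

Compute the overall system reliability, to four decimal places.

Series (condenser-water pump and chilled-water pump): 0.840000 × 0.760000 = 0.638400
Series (expansion valve and control panel): 0.850000 × 0.970000 = 0.824500
Parallel ([0.638400] and [0.824500]): 1 − (1 − 0.638400)(1 − 0.824500) = 0.936539
Series (chiller compressor, flow switch, and [0.936539]): 0.900000 × 0.920000 × 0.936539 = 0.7755

0.7755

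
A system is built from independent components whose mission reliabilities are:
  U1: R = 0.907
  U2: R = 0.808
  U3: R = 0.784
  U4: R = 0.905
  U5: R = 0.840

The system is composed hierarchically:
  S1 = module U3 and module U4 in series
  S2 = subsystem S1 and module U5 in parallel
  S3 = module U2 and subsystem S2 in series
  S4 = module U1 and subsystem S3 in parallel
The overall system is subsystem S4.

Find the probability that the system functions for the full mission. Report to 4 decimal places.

Series (U3 and U4): 0.784000 × 0.905000 = 0.709520
Parallel ([0.709520] and U5): 1 − (1 − 0.709520)(1 − 0.840000) = 0.953523
Series (U2 and [0.953523]): 0.808000 × 0.953523 = 0.770447
Parallel (U1 and [0.770447]): 1 − (1 − 0.907000)(1 − 0.770447) = 0.9787

0.9787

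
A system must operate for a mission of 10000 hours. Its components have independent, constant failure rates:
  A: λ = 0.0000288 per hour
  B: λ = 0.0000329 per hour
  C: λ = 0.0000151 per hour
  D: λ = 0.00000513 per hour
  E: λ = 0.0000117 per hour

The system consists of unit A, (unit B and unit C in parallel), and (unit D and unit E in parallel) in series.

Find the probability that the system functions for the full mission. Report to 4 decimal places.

0.7163

R(A) = exp(−0.0000288 × 10000) = 0.749762
R(B) = exp(−0.0000329 × 10000) = 0.719643
R(C) = exp(−0.0000151 × 10000) = 0.859848
R(D) = exp(−0.00000513 × 10000) = 0.949994
R(E) = exp(−0.0000117 × 10000) = 0.889585
Parallel (B and C): 1 − (1 − 0.719643)(1 − 0.859848) = 0.960707
Parallel (D and E): 1 − (1 − 0.949994)(1 − 0.889585) = 0.994479
Series (A, [0.960707], and [0.994479]): 0.749762 × 0.960707 × 0.994479 = 0.7163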